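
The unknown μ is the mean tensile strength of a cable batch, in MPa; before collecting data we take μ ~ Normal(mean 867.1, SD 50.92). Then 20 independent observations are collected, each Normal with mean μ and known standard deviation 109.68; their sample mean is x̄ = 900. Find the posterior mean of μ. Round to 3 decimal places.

Posterior mean ≈ 893.805

Prior precision 1/τ₀² = 1/50.92² = 0.00038568; data precision n/σ² = 20/109.68² = 0.00166255.
Posterior precision = 0.00038568 + 0.00166255 = 0.00204823.
Posterior mean = (0.00038568·867.1 + 0.00166255·900) / 0.00204823 = 893.805.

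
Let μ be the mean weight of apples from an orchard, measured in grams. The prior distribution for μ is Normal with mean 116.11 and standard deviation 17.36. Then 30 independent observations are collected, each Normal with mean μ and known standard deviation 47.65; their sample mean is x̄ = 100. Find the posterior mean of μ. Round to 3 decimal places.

Prior precision 1/τ₀² = 1/17.36² = 0.00331818; data precision n/σ² = 30/47.65² = 0.0132128.
Posterior precision = 0.00331818 + 0.0132128 = 0.0165310.
Posterior mean = (0.00331818·116.11 + 0.0132128·100) / 0.0165310 = 103.234.

Posterior mean ≈ 103.234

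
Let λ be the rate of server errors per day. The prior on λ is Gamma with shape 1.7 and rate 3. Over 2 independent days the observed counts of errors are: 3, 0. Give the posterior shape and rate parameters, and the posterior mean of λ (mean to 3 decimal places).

The Poisson likelihood adds the total count to the shape and the number of exposure periods to the rate. Here ∑xᵢ = 3 and n = 2, so shape 1.7→4.7 and rate 3→5.
Posterior mean = shape/rate = 4.7/5 = 0.940.

Posterior: Gamma(shape=4.7, rate=5); mean ≈ 0.940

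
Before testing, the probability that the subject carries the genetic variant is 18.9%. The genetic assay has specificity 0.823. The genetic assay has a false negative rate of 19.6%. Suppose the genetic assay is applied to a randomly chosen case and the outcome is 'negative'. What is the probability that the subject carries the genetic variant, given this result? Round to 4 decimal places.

P(H | E) ≈ 0.0526

Write H for 'the subject carries the genetic variant'. Prior odds H:¬H = 0.189/0.811 = 0.23305. For the 'negative' outcome, the likelihood ratio is 0.196/0.823 = 0.23815.
Posterior odds = 0.23305 × 0.23815 = 0.055501, so P(H|E) = 0.055501/(1+0.055501) = 0.0526.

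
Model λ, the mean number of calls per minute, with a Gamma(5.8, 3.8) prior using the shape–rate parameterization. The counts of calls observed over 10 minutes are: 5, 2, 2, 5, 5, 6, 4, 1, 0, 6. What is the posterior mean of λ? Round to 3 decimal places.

Total count ∑xᵢ = 36 over n = 10 minutes.
Gamma is conjugate to the Poisson likelihood: posterior is Gamma(shape = 5.8+36 = 41.8, rate = 3.8+10 = 13.8).
Posterior mean = shape/rate = 41.8/13.8 = 3.029.

Posterior mean ≈ 3.029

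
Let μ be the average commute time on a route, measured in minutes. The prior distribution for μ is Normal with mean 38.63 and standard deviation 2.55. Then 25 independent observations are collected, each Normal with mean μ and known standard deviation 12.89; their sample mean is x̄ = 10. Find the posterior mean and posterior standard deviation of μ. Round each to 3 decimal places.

With known σ, the Normal prior is conjugate. Weight on the data is w = (n/σ²)/(n/σ² + 1/τ₀²) = 0.150465/(0.150465+0.153787) = 0.49454.
Posterior mean = w·x̄ + (1−w)·μ₀ = 0.49454·10 + 0.50546·38.63 = 24.471. Posterior variance = 1/(0.150465+0.153787) = 3.28675, so SD = 1.813.

Posterior mean ≈ 24.471; posterior SD ≈ 1.813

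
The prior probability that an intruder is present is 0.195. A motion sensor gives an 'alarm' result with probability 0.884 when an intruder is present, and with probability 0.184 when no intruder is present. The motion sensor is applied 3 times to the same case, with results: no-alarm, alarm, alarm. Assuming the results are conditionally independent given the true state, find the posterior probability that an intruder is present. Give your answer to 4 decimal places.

Posterior P(H) ≈ 0.4428

Let H be the event that an intruder is present; start with P(H) = 0.195. P('alarm'|H) = 0.884, P('alarm'|¬H) = 0.184.
Update on result 1 ('no-alarm'): P(H) ← 0.116·0.1950 / (0.116·0.1950 + 0.816·0.8050) = 0.022620/0.67950 = 0.0333.
Update on result 2 ('alarm'): P(H) ← 0.884·0.0333 / (0.884·0.0333 + 0.184·0.9667) = 0.029428/0.20730 = 0.1420.
Update on result 3 ('alarm'): P(H) ← 0.884·0.1420 / (0.884·0.1420 + 0.184·0.8580) = 0.12549/0.28337 = 0.4428.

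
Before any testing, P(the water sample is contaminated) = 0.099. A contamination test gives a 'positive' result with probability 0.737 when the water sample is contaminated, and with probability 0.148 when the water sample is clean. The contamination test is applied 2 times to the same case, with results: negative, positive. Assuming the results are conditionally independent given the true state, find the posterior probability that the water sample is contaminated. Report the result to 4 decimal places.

With H the event that the water sample is contaminated, the joint likelihood of the observed sequence is P(data|H) = 0.263·0.737 = 0.19383 and P(data|¬H) = 0.852·0.148 = 0.12610.
Bayes: P(H|data) = 0.099·0.19383 / (0.099·0.19383 + 0.901·0.12610) = 0.019189/0.13280 = 0.1445.

Posterior P(H) ≈ 0.1445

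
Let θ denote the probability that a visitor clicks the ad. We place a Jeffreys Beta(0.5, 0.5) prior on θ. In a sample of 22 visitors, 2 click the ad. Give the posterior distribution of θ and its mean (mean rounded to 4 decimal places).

Posterior: Beta(2.5, 20.5); mean ≈ 0.1087

The binomial likelihood is conjugate to the Beta prior: with 2 successes and 20 failures, the posterior is Beta(0.5+2, 0.5+20) = Beta(2.5, 20.5).
E[θ | data] = 2.5/(2.5+20.5) = 0.1087.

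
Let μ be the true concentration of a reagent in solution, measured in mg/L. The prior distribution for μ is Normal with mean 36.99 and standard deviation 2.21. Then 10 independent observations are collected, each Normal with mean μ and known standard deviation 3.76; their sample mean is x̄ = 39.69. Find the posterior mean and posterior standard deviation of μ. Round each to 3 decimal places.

With known σ, the Normal prior is conjugate. Weight on the data is w = (n/σ²)/(n/σ² + 1/τ₀²) = 0.707334/(0.707334+0.204746) = 0.77552.
Posterior mean = w·x̄ + (1−w)·μ₀ = 0.77552·39.69 + 0.22448·36.99 = 39.084. Posterior variance = 1/(0.707334+0.204746) = 1.09640, so SD = 1.047.

Posterior mean ≈ 39.084; posterior SD ≈ 1.047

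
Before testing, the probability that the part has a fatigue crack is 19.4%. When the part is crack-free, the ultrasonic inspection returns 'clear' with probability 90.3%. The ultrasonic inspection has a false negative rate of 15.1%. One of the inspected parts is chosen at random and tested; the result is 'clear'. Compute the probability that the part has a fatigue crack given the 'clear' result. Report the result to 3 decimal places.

P(H | E) ≈ 0.039

Write H for 'the part has a fatigue crack'. Prior odds H:¬H = 0.194/0.806 = 0.24069. For the 'clear' outcome, the likelihood ratio is 0.151/0.903 = 0.16722.
Posterior odds = 0.24069 × 0.16722 = 0.040249, so P(H|E) = 0.040249/(1+0.040249) = 0.039.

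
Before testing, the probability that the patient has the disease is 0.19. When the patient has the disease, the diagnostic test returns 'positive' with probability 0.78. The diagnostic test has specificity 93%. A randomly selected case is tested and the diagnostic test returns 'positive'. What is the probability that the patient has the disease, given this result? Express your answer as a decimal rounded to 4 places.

P(H | E) ≈ 0.7233

Let H be the event that the patient has the disease. P(H) = 0.19, so P(¬H) = 0.81. With E the 'positive' result, P(E|H) = 0.78 and P(E|¬H) = 0.07.
P(E) = 0.78·0.19 + 0.07·0.81 = 0.14820 + 0.056700 = 0.20490.
By Bayes' theorem, P(H|E) = 0.14820 / 0.20490 = 0.7233.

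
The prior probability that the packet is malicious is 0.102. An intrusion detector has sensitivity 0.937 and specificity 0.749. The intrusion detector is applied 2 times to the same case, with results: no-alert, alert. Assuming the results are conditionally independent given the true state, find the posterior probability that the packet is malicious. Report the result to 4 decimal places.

Posterior P(H) ≈ 0.0344

Let H be the event that the packet is malicious; start with P(H) = 0.102. P('alert'|H) = 0.937, P('alert'|¬H) = 0.251.
Update on result 1 ('no-alert'): P(H) ← 0.063·0.1020 / (0.063·0.1020 + 0.749·0.8980) = 0.0064260/0.67903 = 0.0095.
Update on result 2 ('alert'): P(H) ← 0.937·0.0095 / (0.937·0.0095 + 0.251·0.9905) = 0.0088673/0.25749 = 0.0344.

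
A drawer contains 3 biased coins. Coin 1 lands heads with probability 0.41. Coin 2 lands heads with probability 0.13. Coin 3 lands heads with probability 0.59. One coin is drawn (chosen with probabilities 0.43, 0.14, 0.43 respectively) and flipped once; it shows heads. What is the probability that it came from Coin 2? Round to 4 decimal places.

Posterior probability ≈ 0.0406

Tabulate prior·likelihood by source: [1] prior 0.43, lik 0.41, product 0.1763; [2] prior 0.14, lik 0.13, product 0.01820; [3] prior 0.43, lik 0.59, product 0.2537.
Normalizing constant = 0.44820; the posterior for Coin 2 is its product over the sum, 0.01820/0.44820 = 0.0406.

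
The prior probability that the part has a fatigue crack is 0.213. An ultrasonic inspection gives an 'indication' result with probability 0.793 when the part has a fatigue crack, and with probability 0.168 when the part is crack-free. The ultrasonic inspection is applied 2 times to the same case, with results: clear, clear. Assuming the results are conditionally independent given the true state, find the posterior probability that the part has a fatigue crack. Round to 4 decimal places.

With H the event that the part has a fatigue crack, the joint likelihood of the observed sequence is P(data|H) = 0.207·0.207 = 0.042849 and P(data|¬H) = 0.832·0.832 = 0.69222.
Bayes: P(H|data) = 0.213·0.042849 / (0.213·0.042849 + 0.787·0.69222) = 0.0091268/0.55391 = 0.0165.

Posterior P(H) ≈ 0.0165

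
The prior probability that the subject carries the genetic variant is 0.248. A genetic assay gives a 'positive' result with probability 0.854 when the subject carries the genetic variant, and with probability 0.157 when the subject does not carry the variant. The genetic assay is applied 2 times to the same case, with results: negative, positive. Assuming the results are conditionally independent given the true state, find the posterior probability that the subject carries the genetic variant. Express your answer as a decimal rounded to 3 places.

Posterior P(H) ≈ 0.237

Let H be the event that the subject carries the genetic variant; start with P(H) = 0.248. P('positive'|H) = 0.854, P('positive'|¬H) = 0.157.
Update on result 1 ('negative'): P(H) ← 0.146·0.2480 / (0.146·0.2480 + 0.843·0.7520) = 0.036208/0.67014 = 0.0540.
Update on result 2 ('positive'): P(H) ← 0.854·0.0540 / (0.854·0.0540 + 0.157·0.9460) = 0.046142/0.19466 = 0.2370.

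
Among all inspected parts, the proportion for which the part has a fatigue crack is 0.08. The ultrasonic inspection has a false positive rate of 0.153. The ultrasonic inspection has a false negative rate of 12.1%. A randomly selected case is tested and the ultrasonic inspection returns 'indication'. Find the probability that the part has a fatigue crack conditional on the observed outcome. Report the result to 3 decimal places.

P(H | E) ≈ 0.333

Let H be the event that the part has a fatigue crack. P(H) = 0.08, so P(¬H) = 0.92. With E the 'indication' result, P(E|H) = 0.879 and P(E|¬H) = 0.153.
P(E) = 0.879·0.08 + 0.153·0.92 = 0.070320 + 0.14076 = 0.21108.
By Bayes' theorem, P(H|E) = 0.070320 / 0.21108 = 0.333.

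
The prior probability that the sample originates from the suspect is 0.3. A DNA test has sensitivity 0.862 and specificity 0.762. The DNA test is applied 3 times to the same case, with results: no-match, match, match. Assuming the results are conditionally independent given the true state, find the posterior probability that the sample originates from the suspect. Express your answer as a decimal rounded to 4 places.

With H the event that the sample originates from the suspect, the joint likelihood of the observed sequence is P(data|H) = 0.138·0.862·0.862 = 0.10254 and P(data|¬H) = 0.762·0.238·0.238 = 0.043163.
Bayes: P(H|data) = 0.3·0.10254 / (0.3·0.10254 + 0.7·0.043163) = 0.030762/0.060976 = 0.5045.

Posterior P(H) ≈ 0.5045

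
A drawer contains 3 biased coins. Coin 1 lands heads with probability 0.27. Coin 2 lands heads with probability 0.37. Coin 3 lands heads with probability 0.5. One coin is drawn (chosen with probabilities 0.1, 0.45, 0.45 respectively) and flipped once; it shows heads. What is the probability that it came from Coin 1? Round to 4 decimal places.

P(heads|C1) = 0.27; P(heads|C2) = 0.37; P(heads|C3) = 0.5.
Prior × likelihood for each source: 0.1·0.27=0.02700, 0.45·0.37=0.1665, 0.45·0.5=0.2250. Summing gives P(heads) = 0.41850.
P(Coin 1 | heads) = 0.02700 / 0.41850 = 0.0645.

Posterior probability ≈ 0.0645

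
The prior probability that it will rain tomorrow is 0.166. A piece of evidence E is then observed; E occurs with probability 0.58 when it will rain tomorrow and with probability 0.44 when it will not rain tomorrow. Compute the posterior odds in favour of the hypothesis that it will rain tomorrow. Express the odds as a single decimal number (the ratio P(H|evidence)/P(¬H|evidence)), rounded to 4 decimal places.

Prior odds = 0.166/(1−0.166) = 0.19904.
Likelihood ratio for E = 0.58/0.44 = 1.3182.
Posterior odds = prior odds × LR = 0.26237.

Posterior odds ≈ 0.2624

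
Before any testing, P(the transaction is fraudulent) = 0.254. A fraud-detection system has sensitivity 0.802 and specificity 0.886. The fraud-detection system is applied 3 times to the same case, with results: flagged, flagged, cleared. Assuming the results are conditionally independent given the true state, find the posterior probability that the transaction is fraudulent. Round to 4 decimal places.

With H the event that the transaction is fraudulent, the joint likelihood of the observed sequence is P(data|H) = 0.802·0.802·0.198 = 0.12735 and P(data|¬H) = 0.114·0.114·0.886 = 0.011514.
Bayes: P(H|data) = 0.254·0.12735 / (0.254·0.12735 + 0.746·0.011514) = 0.032348/0.040938 = 0.7902.

Posterior P(H) ≈ 0.7902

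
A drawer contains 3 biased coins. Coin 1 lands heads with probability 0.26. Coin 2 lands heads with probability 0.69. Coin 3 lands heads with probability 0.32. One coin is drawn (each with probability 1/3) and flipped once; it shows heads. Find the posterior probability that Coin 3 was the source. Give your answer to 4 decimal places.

Posterior probability ≈ 0.2520

Tabulate prior·likelihood by source: [1] prior 0.333333, lik 0.26, product 0.08667; [2] prior 0.333333, lik 0.69, product 0.2300; [3] prior 0.333333, lik 0.32, product 0.1067.
Normalizing constant = 0.42333; the posterior for Coin 3 is its product over the sum, 0.1067/0.42333 = 0.2520.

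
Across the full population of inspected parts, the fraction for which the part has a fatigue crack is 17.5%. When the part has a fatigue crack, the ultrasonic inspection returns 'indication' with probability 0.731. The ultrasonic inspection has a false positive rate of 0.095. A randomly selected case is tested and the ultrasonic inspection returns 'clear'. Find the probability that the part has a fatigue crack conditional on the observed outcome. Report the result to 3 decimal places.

P(H | E) ≈ 0.059

Let H be the event that the part has a fatigue crack. P(H) = 0.175, so P(¬H) = 0.825. With E the 'clear' result, P(E|H) = 0.269 and P(E|¬H) = 0.905.
P(E) = 0.269·0.175 + 0.905·0.825 = 0.047075 + 0.74662 = 0.79370.
By Bayes' theorem, P(H|E) = 0.047075 / 0.79370 = 0.059.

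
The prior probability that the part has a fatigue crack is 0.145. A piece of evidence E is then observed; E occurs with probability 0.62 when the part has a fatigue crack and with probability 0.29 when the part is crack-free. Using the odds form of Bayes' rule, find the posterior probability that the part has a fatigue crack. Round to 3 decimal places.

Posterior probability ≈ 0.266

Prior odds = 0.145/(1−0.145) = 0.16959.
Likelihood ratio for E = 0.62/0.29 = 2.1379.
Posterior odds = prior odds × LR = 0.36257.
Posterior probability = odds/(1+odds) = 0.36257/1.3626 = 0.266.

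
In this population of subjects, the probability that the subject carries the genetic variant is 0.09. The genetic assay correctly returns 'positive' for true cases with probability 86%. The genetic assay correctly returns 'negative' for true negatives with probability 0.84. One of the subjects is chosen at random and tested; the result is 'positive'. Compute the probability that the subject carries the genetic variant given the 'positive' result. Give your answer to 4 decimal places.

P(H | E) ≈ 0.3471

Write H for 'the subject carries the genetic variant'. Prior odds H:¬H = 0.09/0.91 = 0.098901. For the 'positive' outcome, the likelihood ratio is 0.86/0.16 = 5.3750.
Posterior odds = 0.098901 × 5.3750 = 0.53159, so P(H|E) = 0.53159/(1+0.53159) = 0.3471.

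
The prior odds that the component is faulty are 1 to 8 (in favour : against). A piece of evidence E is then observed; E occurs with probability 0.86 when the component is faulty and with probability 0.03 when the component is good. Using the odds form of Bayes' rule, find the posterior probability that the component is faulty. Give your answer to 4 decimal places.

Posterior probability ≈ 0.7818

Prior odds = 1/8 = 0.12500. In log-odds, ln(0.12500) = -2.0794.
Add log likelihood ratio: ln(28.667) = 3.3557.
Posterior log-odds = 1.2763, so posterior odds = exp(1.2763) = 3.5833. Converting, P(H|E) = 3.5833/4.5833 = 0.7818.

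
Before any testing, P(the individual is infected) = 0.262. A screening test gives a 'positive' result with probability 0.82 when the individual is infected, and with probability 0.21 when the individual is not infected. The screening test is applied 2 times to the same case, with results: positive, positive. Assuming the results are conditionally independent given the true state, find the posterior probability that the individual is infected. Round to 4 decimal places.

Let H be the event that the individual is infected; start with P(H) = 0.262. P('positive'|H) = 0.82, P('positive'|¬H) = 0.21.
Update on result 1 ('positive'): P(H) ← 0.82·0.2620 / (0.82·0.2620 + 0.21·0.7380) = 0.21484/0.36982 = 0.5809.
Update on result 2 ('positive'): P(H) ← 0.82·0.5809 / (0.82·0.5809 + 0.21·0.4191) = 0.47636/0.56437 = 0.8441.

Posterior P(H) ≈ 0.8441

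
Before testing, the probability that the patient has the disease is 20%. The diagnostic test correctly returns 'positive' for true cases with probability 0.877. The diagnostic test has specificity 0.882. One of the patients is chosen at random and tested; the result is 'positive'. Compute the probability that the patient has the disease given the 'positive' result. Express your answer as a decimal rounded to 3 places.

P(H | E) ≈ 0.650

Let H be the event that the patient has the disease. P(H) = 0.2, so P(¬H) = 0.8. With E the 'positive' result, P(E|H) = 0.877 and P(E|¬H) = 0.118.
P(E) = 0.877·0.2 + 0.118·0.8 = 0.17540 + 0.094400 = 0.26980.
By Bayes' theorem, P(H|E) = 0.17540 / 0.26980 = 0.650.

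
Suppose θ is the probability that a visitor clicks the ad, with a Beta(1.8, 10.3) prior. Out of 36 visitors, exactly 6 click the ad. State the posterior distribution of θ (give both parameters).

Posterior: Beta(7.8, 40.3)

The binomial likelihood is conjugate to the Beta prior: with 6 successes and 30 failures, the posterior is Beta(1.8+6, 10.3+30) = Beta(7.8, 40.3).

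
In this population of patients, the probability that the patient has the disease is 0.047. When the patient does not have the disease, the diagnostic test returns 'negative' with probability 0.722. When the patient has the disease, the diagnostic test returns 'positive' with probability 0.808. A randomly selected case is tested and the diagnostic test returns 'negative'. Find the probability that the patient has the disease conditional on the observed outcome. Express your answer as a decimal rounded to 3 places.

Write H for 'the patient has the disease'. Prior odds H:¬H = 0.047/0.953 = 0.049318. For the 'negative' outcome, the likelihood ratio is 0.192/0.722 = 0.26593.
Posterior odds = 0.049318 × 0.26593 = 0.013115, so P(H|E) = 0.013115/(1+0.013115) = 0.013.

P(H | E) ≈ 0.013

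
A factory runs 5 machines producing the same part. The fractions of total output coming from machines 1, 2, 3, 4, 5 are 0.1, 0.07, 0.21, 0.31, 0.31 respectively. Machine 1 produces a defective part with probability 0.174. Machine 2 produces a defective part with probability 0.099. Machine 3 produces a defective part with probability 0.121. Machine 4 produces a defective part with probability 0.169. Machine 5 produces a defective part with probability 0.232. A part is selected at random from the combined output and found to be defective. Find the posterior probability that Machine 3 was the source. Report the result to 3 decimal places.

Posterior probability ≈ 0.146

P(defective|M1) = 0.174; P(defective|M2) = 0.099; P(defective|M3) = 0.121; P(defective|M4) = 0.169; P(defective|M5) = 0.232.
Prior × likelihood for each source: 0.1·0.174=0.01740, 0.07·0.099=0.006930, 0.21·0.121=0.02541, 0.31·0.169=0.05239, 0.31·0.232=0.07192. Summing gives P(defective) = 0.17405.
P(Machine 3 | defective) = 0.02541 / 0.17405 = 0.146.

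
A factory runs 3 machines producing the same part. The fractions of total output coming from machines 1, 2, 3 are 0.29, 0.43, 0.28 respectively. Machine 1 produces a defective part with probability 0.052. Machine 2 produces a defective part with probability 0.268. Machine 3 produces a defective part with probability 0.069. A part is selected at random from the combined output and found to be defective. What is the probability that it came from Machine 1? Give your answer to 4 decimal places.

Posterior probability ≈ 0.1008

P(defective|M1) = 0.052; P(defective|M2) = 0.268; P(defective|M3) = 0.069.
Prior × likelihood for each source: 0.29·0.052=0.01508, 0.43·0.268=0.1152, 0.28·0.069=0.01932. Summing gives P(defective) = 0.14964.
P(Machine 1 | defective) = 0.01508 / 0.14964 = 0.1008.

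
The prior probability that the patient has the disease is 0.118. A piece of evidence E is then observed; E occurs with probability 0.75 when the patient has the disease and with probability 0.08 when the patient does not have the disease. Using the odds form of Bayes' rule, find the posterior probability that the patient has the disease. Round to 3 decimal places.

Prior odds = 0.118/(1−0.118) = 0.13379. In log-odds, ln(0.13379) = -2.0115.
Add log likelihood ratio: ln(9.3750) = 2.2380.
Posterior log-odds = 0.22654, so posterior odds = exp(0.22654) = 1.2543. Converting, P(H|E) = 1.2543/2.2543 = 0.556.

Posterior probability ≈ 0.556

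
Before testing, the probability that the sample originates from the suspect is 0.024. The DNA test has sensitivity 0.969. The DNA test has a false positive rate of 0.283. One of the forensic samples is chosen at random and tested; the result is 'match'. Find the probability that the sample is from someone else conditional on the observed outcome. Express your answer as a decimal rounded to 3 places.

Let H be the event that the sample originates from the suspect. P(H) = 0.024, so P(¬H) = 0.976. With E the 'match' result, P(E|H) = 0.969 and P(E|¬H) = 0.283.
P(E) = 0.969·0.024 + 0.283·0.976 = 0.023256 + 0.27621 = 0.29946.
By Bayes' theorem, P(H|E) = 0.023256 / 0.29946 = 0.078. Hence P(¬H|E) = 1 − 0.078 = 0.922.

P(¬H | E) ≈ 0.922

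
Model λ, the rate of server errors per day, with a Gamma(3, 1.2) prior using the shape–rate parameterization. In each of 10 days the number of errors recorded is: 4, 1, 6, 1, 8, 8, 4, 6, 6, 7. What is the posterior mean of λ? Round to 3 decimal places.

Posterior mean ≈ 4.821

Total count ∑xᵢ = 51 over n = 10 days.
Gamma is conjugate to the Poisson likelihood: posterior is Gamma(shape = 3+51 = 54, rate = 1.2+10 = 11.2).
Posterior mean = shape/rate = 54/11.2 = 4.821.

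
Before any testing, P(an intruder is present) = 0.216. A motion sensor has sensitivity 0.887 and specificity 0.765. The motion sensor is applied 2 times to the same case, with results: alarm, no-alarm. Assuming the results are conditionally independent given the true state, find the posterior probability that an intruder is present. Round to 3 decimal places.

Posterior P(H) ≈ 0.133

With H the event that an intruder is present, the joint likelihood of the observed sequence is P(data|H) = 0.887·0.113 = 0.10023 and P(data|¬H) = 0.235·0.765 = 0.17977.
Bayes: P(H|data) = 0.216·0.10023 / (0.216·0.10023 + 0.784·0.17977) = 0.021650/0.16259 = 0.1332.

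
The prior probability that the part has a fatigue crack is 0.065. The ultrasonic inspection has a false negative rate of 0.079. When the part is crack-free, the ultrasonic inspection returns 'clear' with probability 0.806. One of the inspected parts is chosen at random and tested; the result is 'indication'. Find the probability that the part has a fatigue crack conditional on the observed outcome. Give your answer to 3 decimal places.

P(H | E) ≈ 0.248

Let H be the event that the part has a fatigue crack. P(H) = 0.065, so P(¬H) = 0.935. With E the 'indication' result, P(E|H) = 0.921 and P(E|¬H) = 0.194.
P(E) = 0.921·0.065 + 0.194·0.935 = 0.059865 + 0.18139 = 0.24126.
By Bayes' theorem, P(H|E) = 0.059865 / 0.24126 = 0.248.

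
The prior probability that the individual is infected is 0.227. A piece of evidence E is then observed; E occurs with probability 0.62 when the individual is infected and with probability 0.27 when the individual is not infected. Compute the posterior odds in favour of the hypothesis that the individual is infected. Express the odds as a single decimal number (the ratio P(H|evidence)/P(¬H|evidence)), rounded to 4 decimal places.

Prior odds = 0.227/(1−0.227) = 0.29366.
Likelihood ratio for E = 0.62/0.27 = 2.2963.
Posterior odds = prior odds × LR = 0.67433.

Posterior odds ≈ 0.6743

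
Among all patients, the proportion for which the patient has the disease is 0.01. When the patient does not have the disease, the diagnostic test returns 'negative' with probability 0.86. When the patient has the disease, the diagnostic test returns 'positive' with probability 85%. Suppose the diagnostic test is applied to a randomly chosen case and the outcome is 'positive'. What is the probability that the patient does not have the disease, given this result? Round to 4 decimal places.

Write H for 'the patient has the disease'. Prior odds H:¬H = 0.01/0.99 = 0.010101. For the 'positive' outcome, the likelihood ratio is 0.85/0.14 = 6.0714.
Posterior odds = 0.010101 × 6.0714 = 0.061328, so P(H|E) = 0.061328/(1+0.061328) = 0.0578. Then P(¬H|E) = 1 − 0.0578 = 0.9422.

P(¬H | E) ≈ 0.9422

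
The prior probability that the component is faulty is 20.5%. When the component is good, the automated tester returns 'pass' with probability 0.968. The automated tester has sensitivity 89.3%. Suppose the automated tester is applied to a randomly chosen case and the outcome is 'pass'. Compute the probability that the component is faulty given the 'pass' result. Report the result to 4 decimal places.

P(H | E) ≈ 0.0277

Write H for 'the component is faulty'. Prior odds H:¬H = 0.205/0.795 = 0.25786. For the 'pass' outcome, the likelihood ratio is 0.107/0.968 = 0.11054.
Posterior odds = 0.25786 × 0.11054 = 0.028503, so P(H|E) = 0.028503/(1+0.028503) = 0.0277.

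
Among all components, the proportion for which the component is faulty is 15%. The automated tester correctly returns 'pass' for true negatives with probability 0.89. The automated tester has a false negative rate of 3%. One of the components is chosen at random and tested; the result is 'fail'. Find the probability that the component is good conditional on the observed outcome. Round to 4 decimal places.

P(¬H | E) ≈ 0.3912

Let H be the event that the component is faulty. P(H) = 0.15, so P(¬H) = 0.85. With E the 'fail' result, P(E|H) = 0.97 and P(E|¬H) = 0.11.
P(E) = 0.97·0.15 + 0.11·0.85 = 0.14550 + 0.093500 = 0.23900.
By Bayes' theorem, P(H|E) = 0.14550 / 0.23900 = 0.6088. Hence P(¬H|E) = 1 − 0.6088 = 0.3912.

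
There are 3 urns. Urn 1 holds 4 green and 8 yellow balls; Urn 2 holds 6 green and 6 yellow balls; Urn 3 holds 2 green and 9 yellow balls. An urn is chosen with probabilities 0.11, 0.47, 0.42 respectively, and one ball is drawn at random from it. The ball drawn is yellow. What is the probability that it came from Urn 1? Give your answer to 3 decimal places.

Tabulate prior·likelihood by source: [1] prior 0.11, lik 0.6667, product 0.07333; [2] prior 0.47, lik 0.5, product 0.2350; [3] prior 0.42, lik 0.8182, product 0.3436.
Normalizing constant = 0.65197; the posterior for Urn 1 is its product over the sum, 0.07333/0.65197 = 0.112.

Posterior probability ≈ 0.112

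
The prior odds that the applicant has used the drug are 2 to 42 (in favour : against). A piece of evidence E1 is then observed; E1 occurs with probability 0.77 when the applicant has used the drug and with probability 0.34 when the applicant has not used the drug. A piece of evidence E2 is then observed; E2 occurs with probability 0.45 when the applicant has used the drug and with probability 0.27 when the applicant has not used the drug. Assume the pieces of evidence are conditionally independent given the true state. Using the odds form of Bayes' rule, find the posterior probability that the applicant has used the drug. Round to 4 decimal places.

Posterior probability ≈ 0.1524

Prior odds = 2/42 = 0.047619.
Likelihood ratio for E1 = 0.77/0.34 = 2.2647.
Likelihood ratio for E2 = 0.45/0.27 = 1.6667.
Posterior odds = prior odds × LR₁ × LR₂ = 0.17974.
Posterior probability = odds/(1+odds) = 0.17974/1.1797 = 0.1524.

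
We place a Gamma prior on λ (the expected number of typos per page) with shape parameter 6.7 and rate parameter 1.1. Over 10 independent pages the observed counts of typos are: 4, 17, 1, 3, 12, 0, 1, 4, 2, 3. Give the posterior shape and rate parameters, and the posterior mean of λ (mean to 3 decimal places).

Total count ∑xᵢ = 47 over n = 10 pages.
Gamma is conjugate to the Poisson likelihood: posterior is Gamma(shape = 6.7+47 = 53.7, rate = 1.1+10 = 11.1).
Posterior mean = shape/rate = 53.7/11.1 = 4.838.

Posterior: Gamma(shape=53.7, rate=11.1); mean ≈ 4.838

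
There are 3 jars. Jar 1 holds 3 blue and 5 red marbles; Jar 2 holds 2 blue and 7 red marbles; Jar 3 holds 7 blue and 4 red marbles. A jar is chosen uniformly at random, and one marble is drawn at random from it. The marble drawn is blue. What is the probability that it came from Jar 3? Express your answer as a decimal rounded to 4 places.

Tabulate prior·likelihood by source: [1] prior 0.333333, lik 0.375, product 0.1250; [2] prior 0.333333, lik 0.2222, product 0.07407; [3] prior 0.333333, lik 0.6364, product 0.2121.
Normalizing constant = 0.41120; the posterior for Jar 3 is its product over the sum, 0.2121/0.41120 = 0.5159.

Posterior probability ≈ 0.5159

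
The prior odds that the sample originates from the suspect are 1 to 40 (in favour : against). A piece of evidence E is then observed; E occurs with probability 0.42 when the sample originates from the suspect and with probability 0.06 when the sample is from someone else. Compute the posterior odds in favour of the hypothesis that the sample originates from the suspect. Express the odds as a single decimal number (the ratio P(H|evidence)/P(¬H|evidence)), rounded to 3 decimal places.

Prior odds = 1/40 = 0.025000. In log-odds, ln(0.025000) = -3.6889.
Add log likelihood ratio: ln(7.0000) = 1.9459.
Posterior log-odds = -1.7430, so posterior odds = exp(-1.7430) = 0.17500.

Posterior odds ≈ 0.175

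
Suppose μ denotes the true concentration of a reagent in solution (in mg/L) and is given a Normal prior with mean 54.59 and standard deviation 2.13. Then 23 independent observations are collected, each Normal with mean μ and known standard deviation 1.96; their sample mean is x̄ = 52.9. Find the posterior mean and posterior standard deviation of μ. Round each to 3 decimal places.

Posterior mean ≈ 52.960; posterior SD ≈ 0.401

Prior precision 1/τ₀² = 1/2.13² = 0.220415; data precision n/σ² = 23/1.96² = 5.98709.
Posterior precision = 0.220415 + 5.98709 = 6.20750, giving posterior SD = 1/√6.20750 = 0.401.
Posterior mean = (0.220415·54.59 + 5.98709·52.9) / 6.20750 = 52.960.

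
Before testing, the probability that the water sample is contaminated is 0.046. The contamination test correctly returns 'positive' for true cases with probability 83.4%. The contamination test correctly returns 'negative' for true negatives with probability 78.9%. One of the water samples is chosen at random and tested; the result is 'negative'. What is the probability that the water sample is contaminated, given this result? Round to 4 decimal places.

P(H | E) ≈ 0.0100

Let H be the event that the water sample is contaminated. P(H) = 0.046, so P(¬H) = 0.954. With E the 'negative' result, P(E|H) = 0.166 and P(E|¬H) = 0.789.
P(E) = 0.166·0.046 + 0.789·0.954 = 0.0076360 + 0.75271 = 0.76034.
By Bayes' theorem, P(H|E) = 0.0076360 / 0.76034 = 0.0100.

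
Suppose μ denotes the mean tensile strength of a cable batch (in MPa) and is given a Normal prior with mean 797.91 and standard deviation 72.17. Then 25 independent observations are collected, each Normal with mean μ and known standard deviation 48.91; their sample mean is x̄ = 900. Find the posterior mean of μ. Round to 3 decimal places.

Prior precision 1/τ₀² = 1/72.17² = 0.00019199; data precision n/σ² = 25/48.91² = 0.0104507.
Posterior precision = 0.00019199 + 0.0104507 = 0.0106427.
Posterior mean = (0.00019199·797.91 + 0.0104507·900) / 0.0106427 = 898.158.

Posterior mean ≈ 898.158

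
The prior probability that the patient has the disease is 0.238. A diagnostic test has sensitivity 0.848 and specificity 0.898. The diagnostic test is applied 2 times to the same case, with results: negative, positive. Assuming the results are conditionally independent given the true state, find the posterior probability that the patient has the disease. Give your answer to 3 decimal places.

With H the event that the patient has the disease, the joint likelihood of the observed sequence is P(data|H) = 0.152·0.848 = 0.12890 and P(data|¬H) = 0.898·0.102 = 0.091596.
Bayes: P(H|data) = 0.238·0.12890 / (0.238·0.12890 + 0.762·0.091596) = 0.030677/0.10047 = 0.3053.

Posterior P(H) ≈ 0.305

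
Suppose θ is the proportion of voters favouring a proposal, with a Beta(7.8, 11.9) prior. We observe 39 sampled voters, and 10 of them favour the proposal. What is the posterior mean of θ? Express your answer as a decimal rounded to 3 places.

Observing 10 successes and 29 failures updates Beta(7.8, 11.9) by adding the success and failure counts to the two shape parameters: α = 7.8+10 = 17.8, β = 11.9+29 = 40.9.
Posterior mean = α/(α+β) = 17.8/58.7 = 0.303.

Posterior mean ≈ 0.303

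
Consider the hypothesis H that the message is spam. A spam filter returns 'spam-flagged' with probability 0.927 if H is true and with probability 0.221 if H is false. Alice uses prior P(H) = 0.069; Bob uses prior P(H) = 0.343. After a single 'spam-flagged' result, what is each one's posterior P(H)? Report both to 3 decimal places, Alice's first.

Alice: 0.237; Bob: 0.687

P('+'|H) = 0.927, P('+'|¬H) = 0.221.
Alice: numerator 0.927·0.069 = 0.063963; evidence = 0.063963+0.221·0.931 = 0.26971; posterior = 0.237.
Bob: numerator 0.927·0.343 = 0.31796; evidence = 0.31796+0.221·0.657 = 0.46316; posterior = 0.687.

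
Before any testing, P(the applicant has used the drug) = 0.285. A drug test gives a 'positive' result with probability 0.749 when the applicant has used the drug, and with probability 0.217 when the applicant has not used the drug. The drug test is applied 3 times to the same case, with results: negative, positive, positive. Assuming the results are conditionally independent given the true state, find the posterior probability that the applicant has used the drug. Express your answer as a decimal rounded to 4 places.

Let H be the event that the applicant has used the drug; start with P(H) = 0.285. P('positive'|H) = 0.749, P('positive'|¬H) = 0.217.
Update on result 1 ('negative'): P(H) ← 0.251·0.2850 / (0.251·0.2850 + 0.783·0.7150) = 0.071535/0.63138 = 0.1133.
Update on result 2 ('positive'): P(H) ← 0.749·0.1133 / (0.749·0.1133 + 0.217·0.8867) = 0.084861/0.27728 = 0.3061.
Update on result 3 ('positive'): P(H) ← 0.749·0.3061 / (0.749·0.3061 + 0.217·0.6939) = 0.22923/0.37982 = 0.6035.

Posterior P(H) ≈ 0.6035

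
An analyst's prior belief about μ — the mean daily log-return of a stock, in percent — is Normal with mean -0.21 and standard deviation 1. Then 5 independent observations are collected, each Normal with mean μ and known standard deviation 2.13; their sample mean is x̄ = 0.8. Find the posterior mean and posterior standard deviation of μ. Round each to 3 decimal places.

With known σ, the Normal prior is conjugate. Weight on the data is w = (n/σ²)/(n/σ² + 1/τ₀²) = 1.10207/(1.10207+1.00000) = 0.52428.
Posterior mean = w·x̄ + (1−w)·μ₀ = 0.52428·0.8 + 0.47572·-0.21 = 0.320. Posterior variance = 1/(1.10207+1.00000) = 0.475721, so SD = 0.690.

Posterior mean ≈ 0.320; posterior SD ≈ 0.690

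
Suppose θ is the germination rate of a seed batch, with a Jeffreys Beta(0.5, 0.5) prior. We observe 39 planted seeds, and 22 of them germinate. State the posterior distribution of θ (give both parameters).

Posterior: Beta(22.5, 17.5)

Observing 22 successes and 17 failures updates Beta(0.5, 0.5) by adding the success and failure counts to the two shape parameters: α = 0.5+22 = 22.5, β = 0.5+17 = 17.5.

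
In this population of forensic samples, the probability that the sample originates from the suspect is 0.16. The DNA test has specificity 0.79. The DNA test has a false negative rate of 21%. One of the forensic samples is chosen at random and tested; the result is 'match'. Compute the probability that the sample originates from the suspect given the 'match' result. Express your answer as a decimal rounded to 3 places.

P(H | E) ≈ 0.417

Write H for 'the sample originates from the suspect'. Prior odds H:¬H = 0.16/0.84 = 0.19048. For the 'match' outcome, the likelihood ratio is 0.79/0.21 = 3.7619.
Posterior odds = 0.19048 × 3.7619 = 0.71655, so P(H|E) = 0.71655/(1+0.71655) = 0.417.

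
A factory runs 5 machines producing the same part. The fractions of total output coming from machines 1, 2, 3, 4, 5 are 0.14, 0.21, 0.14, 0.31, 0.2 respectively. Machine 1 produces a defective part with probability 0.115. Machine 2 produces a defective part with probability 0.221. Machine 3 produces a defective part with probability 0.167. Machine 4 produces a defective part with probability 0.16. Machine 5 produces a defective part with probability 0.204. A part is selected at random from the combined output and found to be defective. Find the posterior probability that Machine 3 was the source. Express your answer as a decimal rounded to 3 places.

Tabulate prior·likelihood by source: [1] prior 0.14, lik 0.115, product 0.01610; [2] prior 0.21, lik 0.221, product 0.04641; [3] prior 0.14, lik 0.167, product 0.02338; [4] prior 0.31, lik 0.16, product 0.04960; [5] prior 0.2, lik 0.204, product 0.04080.
Normalizing constant = 0.17629; the posterior for Machine 3 is its product over the sum, 0.02338/0.17629 = 0.133.

Posterior probability ≈ 0.133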